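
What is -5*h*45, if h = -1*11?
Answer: 2475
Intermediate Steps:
h = -11
-5*h*45 = -5*(-11)*45 = 55*45 = 2475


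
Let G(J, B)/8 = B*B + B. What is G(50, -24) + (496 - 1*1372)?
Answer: 3540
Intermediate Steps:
G(J, B) = 8*B + 8*B² (G(J, B) = 8*(B*B + B) = 8*(B² + B) = 8*(B + B²) = 8*B + 8*B²)
G(50, -24) + (496 - 1*1372) = 8*(-24)*(1 - 24) + (496 - 1*1372) = 8*(-24)*(-23) + (496 - 1372) = 4416 - 876 = 3540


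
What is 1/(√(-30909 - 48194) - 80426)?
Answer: -80426/6468420579 - I*√79103/6468420579 ≈ -1.2434e-5 - 4.3481e-8*I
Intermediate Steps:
1/(√(-30909 - 48194) - 80426) = 1/(√(-79103) - 80426) = 1/(I*√79103 - 80426) = 1/(-80426 + I*√79103)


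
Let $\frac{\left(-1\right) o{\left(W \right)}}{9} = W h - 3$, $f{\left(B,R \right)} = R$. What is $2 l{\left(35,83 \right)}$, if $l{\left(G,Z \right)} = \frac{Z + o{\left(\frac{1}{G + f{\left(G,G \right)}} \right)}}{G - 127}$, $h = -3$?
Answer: $- \frac{7727}{3220} \approx -2.3997$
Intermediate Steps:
$o{\left(W \right)} = 27 + 27 W$ ($o{\left(W \right)} = - 9 \left(W \left(-3\right) - 3\right) = - 9 \left(- 3 W - 3\right) = - 9 \left(-3 - 3 W\right) = 27 + 27 W$)
$l{\left(G,Z \right)} = \frac{27 + Z + \frac{27}{2 G}}{-127 + G}$ ($l{\left(G,Z \right)} = \frac{Z + \left(27 + \frac{27}{G + G}\right)}{G - 127} = \frac{Z + \left(27 + \frac{27}{2 G}\right)}{-127 + G} = \frac{27 + Z + \frac{27}{2 G}}{-127 + G}$)
$2 l{\left(35,83 \right)} = 2 \frac{\frac{27}{2} + 27 \cdot 35 + 35 \cdot 83}{35 \left(-127 + 35\right)} = 2 \frac{\frac{27}{2} + 945 + 2905}{35 \left(-92\right)} = 2 \cdot \frac{1}{35} \left(- \frac{1}{92}\right) \frac{7727}{2} = 2 \left(- \frac{7727}{6440}\right) = - \frac{7727}{3220}$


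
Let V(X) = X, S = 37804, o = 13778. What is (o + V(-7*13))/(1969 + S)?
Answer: 13687/39773 ≈ 0.34413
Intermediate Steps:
(o + V(-7*13))/(1969 + S) = (13778 - 7*13)/(1969 + 37804) = (13778 - 91)/39773 = 13687*(1/39773) = 13687/39773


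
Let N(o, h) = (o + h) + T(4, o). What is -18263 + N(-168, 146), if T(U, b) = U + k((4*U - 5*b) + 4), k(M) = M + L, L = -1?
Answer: -17422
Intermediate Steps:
k(M) = -1 + M (k(M) = M - 1 = -1 + M)
T(U, b) = 3 - 5*b + 5*U (T(U, b) = U + (-1 + ((4*U - 5*b) + 4)) = U + (-1 + ((-5*b + 4*U) + 4)) = U + (-1 + (4 - 5*b + 4*U)) = U + (3 - 5*b + 4*U) = 3 - 5*b + 5*U)
N(o, h) = 23 + h - 4*o (N(o, h) = (o + h) + (3 - 5*o + 5*4) = (h + o) + (3 - 5*o + 20) = (h + o) + (23 - 5*o) = 23 + h - 4*o)
-18263 + N(-168, 146) = -18263 + (23 + 146 - 4*(-168)) = -18263 + (23 + 146 + 672) = -18263 + 841 = -17422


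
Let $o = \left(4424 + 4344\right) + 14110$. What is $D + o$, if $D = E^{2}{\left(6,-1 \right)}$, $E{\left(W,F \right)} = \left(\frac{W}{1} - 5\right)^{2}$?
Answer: $22879$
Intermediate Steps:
$o = 22878$ ($o = 8768 + 14110 = 22878$)
$E{\left(W,F \right)} = \left(-5 + W\right)^{2}$ ($E{\left(W,F \right)} = \left(W 1 - 5\right)^{2} = \left(W - 5\right)^{2} = \left(-5 + W\right)^{2}$)
$D = 1$ ($D = \left(\left(-5 + 6\right)^{2}\right)^{2} = \left(1^{2}\right)^{2} = 1^{2} = 1$)
$D + o = 1 + 22878 = 22879$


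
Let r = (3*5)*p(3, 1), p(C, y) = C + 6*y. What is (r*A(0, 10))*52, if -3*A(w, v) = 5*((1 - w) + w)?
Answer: -11700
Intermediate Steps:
A(w, v) = -5/3 (A(w, v) = -5*((1 - w) + w)/3 = -5/3)
r = 135 (r = (3*5)*(3 + 6*1) = 15*(3 + 6) = 15*9 = 135)
(r*A(0, 10))*52 = (135*(-5/3))*52 = -225*52 = -11700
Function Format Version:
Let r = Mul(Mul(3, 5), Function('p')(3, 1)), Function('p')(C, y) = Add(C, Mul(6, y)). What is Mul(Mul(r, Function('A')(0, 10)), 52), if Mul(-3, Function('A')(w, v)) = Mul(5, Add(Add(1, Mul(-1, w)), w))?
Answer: -11700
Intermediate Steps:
Function('A')(w, v) = Rational(-5, 3) (Function('A')(w, v) = Mul(Rational(-1, 3), Mul(5, Add(Add(1, Mul(-1, w)), w))) = Mul(Rational(-1, 3), Mul(5, 1)) = Mul(Rational(-1, 3), 5) = Rational(-5, 3))
r = 135 (r = Mul(Mul(3, 5), Add(3, Mul(6, 1))) = Mul(15, Add(3, 6)) = Mul(15, 9) = 135)
Mul(Mul(r, Function('A')(0, 10)), 52) = Mul(Mul(135, Rational(-5, 3)), 52) = Mul(-225, 52) = -11700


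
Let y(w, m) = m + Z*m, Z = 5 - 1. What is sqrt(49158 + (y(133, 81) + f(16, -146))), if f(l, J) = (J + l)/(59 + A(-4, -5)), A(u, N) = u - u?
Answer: sqrt(172521133)/59 ≈ 222.62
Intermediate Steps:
Z = 4
A(u, N) = 0
y(w, m) = 5*m (y(w, m) = m + 4*m = 5*m)
f(l, J) = J/59 + l/59 (f(l, J) = (J + l)/(59 + 0) = (J + l)/59 = (J + l)*(1/59) = J/59 + l/59)
sqrt(49158 + (y(133, 81) + f(16, -146))) = sqrt(49158 + (5*81 + ((1/59)*(-146) + (1/59)*16))) = sqrt(49158 + (405 + (-146/59 + 16/59))) = sqrt(49158 + (405 - 130/59)) = sqrt(49158 + 23765/59) = sqrt(2924087/59) = sqrt(172521133)/59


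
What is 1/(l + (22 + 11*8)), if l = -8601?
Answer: -1/8491 ≈ -0.00011777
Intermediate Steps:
1/(l + (22 + 11*8)) = 1/(-8601 + (22 + 11*8)) = 1/(-8601 + (22 + 88)) = 1/(-8601 + 110) = 1/(-8491) = -1/8491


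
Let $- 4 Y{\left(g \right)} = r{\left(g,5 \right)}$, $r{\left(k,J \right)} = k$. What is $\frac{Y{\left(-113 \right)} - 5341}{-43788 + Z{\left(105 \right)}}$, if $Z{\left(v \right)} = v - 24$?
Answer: $\frac{21251}{174828} \approx 0.12155$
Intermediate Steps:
$Z{\left(v \right)} = -24 + v$
$Y{\left(g \right)} = - \frac{g}{4}$
$\frac{Y{\left(-113 \right)} - 5341}{-43788 + Z{\left(105 \right)}} = \frac{\left(- \frac{1}{4}\right) \left(-113\right) - 5341}{-43788 + \left(-24 + 105\right)} = \frac{\frac{113}{4} - 5341}{-43788 + 81} = - \frac{21251}{4 \left(-43707\right)} = \left(- \frac{21251}{4}\right) \left(- \frac{1}{43707}\right) = \frac{21251}{174828}$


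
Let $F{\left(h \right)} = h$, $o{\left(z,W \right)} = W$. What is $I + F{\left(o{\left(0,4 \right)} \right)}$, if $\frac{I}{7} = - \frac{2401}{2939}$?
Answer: $- \frac{5051}{2939} \approx -1.7186$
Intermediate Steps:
$I = - \frac{16807}{2939}$ ($I = 7 \left(- \frac{2401}{2939}\right) = - \frac{16807}{2939} \approx -5.7186$)
$I + F{\left(o{\left(0,4 \right)} \right)} = - \frac{16807}{2939} + 4 = - \frac{5051}{2939}$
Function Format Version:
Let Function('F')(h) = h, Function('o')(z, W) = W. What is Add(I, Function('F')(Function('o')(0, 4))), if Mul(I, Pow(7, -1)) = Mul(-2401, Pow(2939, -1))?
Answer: Rational(-5051, 2939) ≈ -1.7186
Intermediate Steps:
I = Rational(-16807, 2939) (I = Mul(7, Mul(-2401, Pow(2939, -1))) = Mul(7, Mul(-2401, Rational(1, 2939))) = Mul(7, Rational(-2401, 2939)) = Rational(-16807, 2939) ≈ -5.7186)
Add(I, Function('F')(Function('o')(0, 4))) = Add(Rational(-16807, 2939), 4) = Rational(-5051, 2939)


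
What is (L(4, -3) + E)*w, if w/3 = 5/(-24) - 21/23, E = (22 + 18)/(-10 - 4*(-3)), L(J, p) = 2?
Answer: -6809/92 ≈ -74.011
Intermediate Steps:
E = 20 (E = 40/(-10 + 12) = 40/2 = 40*(1/2) = 20)
w = -619/184 (w = 3*(5/(-24) - 21/23) = 3*(5*(-1/24) - 21*1/23) = 3*(-5/24 - 21/23) = 3*(-619/552) = -619/184 ≈ -3.3641)
(L(4, -3) + E)*w = (2 + 20)*(-619/184) = 22*(-619/184) = -6809/92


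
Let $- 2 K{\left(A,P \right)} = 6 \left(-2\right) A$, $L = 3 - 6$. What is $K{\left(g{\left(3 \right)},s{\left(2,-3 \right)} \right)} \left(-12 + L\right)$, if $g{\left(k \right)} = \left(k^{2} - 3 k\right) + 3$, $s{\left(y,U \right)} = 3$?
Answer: $-270$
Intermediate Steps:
$L = -3$ ($L = 3 - 6 = -3$)
$g{\left(k \right)} = 3 + k^{2} - 3 k$
$K{\left(A,P \right)} = 6 A$ ($K{\left(A,P \right)} = - \frac{6 \left(-2\right) A}{2} = - \frac{\left(-12\right) A}{2} = 6 A$)
$K{\left(g{\left(3 \right)},s{\left(2,-3 \right)} \right)} \left(-12 + L\right) = 6 \left(3 + 3^{2} - 9\right) \left(-12 - 3\right) = 6 \left(3 + 9 - 9\right) \left(-15\right) = 6 \cdot 3 \left(-15\right) = 18 \left(-15\right) = -270$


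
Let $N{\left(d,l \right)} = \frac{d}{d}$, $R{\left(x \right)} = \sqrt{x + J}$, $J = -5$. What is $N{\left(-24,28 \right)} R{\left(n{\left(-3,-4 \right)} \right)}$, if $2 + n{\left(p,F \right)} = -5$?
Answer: $2 i \sqrt{3} \approx 3.4641 i$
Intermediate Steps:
$n{\left(p,F \right)} = -7$ ($n{\left(p,F \right)} = -2 - 5 = -7$)
$R{\left(x \right)} = \sqrt{-5 + x}$ ($R{\left(x \right)} = \sqrt{x - 5} = \sqrt{-5 + x}$)
$N{\left(d,l \right)} = 1$
$N{\left(-24,28 \right)} R{\left(n{\left(-3,-4 \right)} \right)} = 1 \sqrt{-5 - 7} = 1 \sqrt{-12} = 1 \cdot 2 i \sqrt{3} = 2 i \sqrt{3}$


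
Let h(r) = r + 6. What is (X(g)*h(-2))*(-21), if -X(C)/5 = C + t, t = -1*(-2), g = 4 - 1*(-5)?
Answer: 4620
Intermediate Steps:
g = 9 (g = 4 + 5 = 9)
h(r) = 6 + r
t = 2
X(C) = -10 - 5*C (X(C) = -5*(C + 2) = -5*(2 + C) = -10 - 5*C)
(X(g)*h(-2))*(-21) = ((-10 - 5*9)*(6 - 2))*(-21) = ((-10 - 45)*4)*(-21) = -55*4*(-21) = -220*(-21) = 4620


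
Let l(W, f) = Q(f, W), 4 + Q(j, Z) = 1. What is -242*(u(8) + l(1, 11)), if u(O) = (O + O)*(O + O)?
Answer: -61226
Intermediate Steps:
Q(j, Z) = -3 (Q(j, Z) = -4 + 1 = -3)
l(W, f) = -3
u(O) = 4*O**2 (u(O) = (2*O)*(2*O) = 4*O**2)
-242*(u(8) + l(1, 11)) = -242*(4*8**2 - 3) = -242*(4*64 - 3) = -242*(256 - 3) = -242*253 = -61226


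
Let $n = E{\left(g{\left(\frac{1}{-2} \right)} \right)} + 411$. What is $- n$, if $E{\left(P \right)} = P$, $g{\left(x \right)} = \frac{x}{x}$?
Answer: $-412$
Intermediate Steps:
$g{\left(x \right)} = 1$
$n = 412$ ($n = 1 + 411 = 412$)
$- n = \left(-1\right) 412 = -412$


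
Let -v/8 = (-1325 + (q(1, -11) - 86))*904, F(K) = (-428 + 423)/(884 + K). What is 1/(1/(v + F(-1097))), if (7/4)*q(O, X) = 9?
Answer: 15159233891/1491 ≈ 1.0167e+7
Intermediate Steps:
F(K) = -5/(884 + K)
q(O, X) = 36/7 (q(O, X) = (4/7)*9 = 36/7)
v = 71170112/7 (v = -8*(-1325 + (36/7 - 86))*904 = -8*(-1325 - 566/7)*904 = -(-78728)*904/7 = -8*(-8896264/7) = 71170112/7 ≈ 1.0167e+7)
1/(1/(v + F(-1097))) = 1/(1/(71170112/7 - 5/(884 - 1097))) = 1/(1/(71170112/7 - 5/(-213))) = 1/(1/(71170112/7 - 5*(-1/213))) = 1/(1/(71170112/7 + 5/213)) = 1/(1/(15159233891/1491)) = 1/(1491/15159233891) = 15159233891/1491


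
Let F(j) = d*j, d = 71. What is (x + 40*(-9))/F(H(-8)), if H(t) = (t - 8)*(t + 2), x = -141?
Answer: -167/2272 ≈ -0.073503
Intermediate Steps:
H(t) = (-8 + t)*(2 + t)
F(j) = 71*j
(x + 40*(-9))/F(H(-8)) = (-141 + 40*(-9))/((71*(-16 + (-8)**2 - 6*(-8)))) = (-141 - 360)/((71*(-16 + 64 + 48))) = -501/(71*96) = -501/6816 = -501*1/6816 = -167/2272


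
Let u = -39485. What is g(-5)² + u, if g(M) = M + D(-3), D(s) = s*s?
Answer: -39469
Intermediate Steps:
D(s) = s²
g(M) = 9 + M (g(M) = M + (-3)² = M + 9 = 9 + M)
g(-5)² + u = (9 - 5)² - 39485 = 4² - 39485 = 16 - 39485 = -39469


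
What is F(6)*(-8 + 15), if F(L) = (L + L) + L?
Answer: 126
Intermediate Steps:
F(L) = 3*L (F(L) = 2*L + L = 3*L)
F(6)*(-8 + 15) = (3*6)*(-8 + 15) = 18*7 = 126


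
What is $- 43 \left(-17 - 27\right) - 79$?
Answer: $1813$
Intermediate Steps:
$- 43 \left(-17 - 27\right) - 79 = \left(-43\right) \left(-44\right) - 79 = 1892 - 79 = 1813$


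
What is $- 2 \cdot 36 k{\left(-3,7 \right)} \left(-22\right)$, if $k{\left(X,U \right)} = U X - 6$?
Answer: $-42768$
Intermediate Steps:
$k{\left(X,U \right)} = -6 + U X$
$- 2 \cdot 36 k{\left(-3,7 \right)} \left(-22\right) = - 2 \cdot 36 \left(-6 + 7 \left(-3\right)\right) \left(-22\right) = - 2 \cdot 36 \left(-6 - 21\right) \left(-22\right) = - 2 \cdot 36 \left(-27\right) \left(-22\right) = - 2 \left(\left(-972\right) \left(-22\right)\right) = \left(-2\right) 21384 = -42768$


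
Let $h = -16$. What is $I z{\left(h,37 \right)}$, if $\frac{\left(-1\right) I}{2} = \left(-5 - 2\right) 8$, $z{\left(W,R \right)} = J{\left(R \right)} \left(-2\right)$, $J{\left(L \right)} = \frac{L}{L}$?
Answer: $-224$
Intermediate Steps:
$J{\left(L \right)} = 1$
$z{\left(W,R \right)} = -2$ ($z{\left(W,R \right)} = 1 \left(-2\right) = -2$)
$I = 112$ ($I = - 2 \left(-5 - 2\right) 8 = - 2 \left(\left(-7\right) 8\right) = \left(-2\right) \left(-56\right) = 112$)
$I z{\left(h,37 \right)} = 112 \left(-2\right) = -224$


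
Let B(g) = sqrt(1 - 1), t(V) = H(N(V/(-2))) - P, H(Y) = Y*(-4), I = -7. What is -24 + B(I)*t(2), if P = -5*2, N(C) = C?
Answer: -24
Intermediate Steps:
H(Y) = -4*Y
P = -10
t(V) = 10 + 2*V (t(V) = -4*V/(-2) - 1*(-10) = -4*V*(-1)/2 + 10 = -(-2)*V + 10 = 2*V + 10 = 10 + 2*V)
B(g) = 0 (B(g) = sqrt(0) = 0)
-24 + B(I)*t(2) = -24 + 0*(10 + 2*2) = -24 + 0*(10 + 4) = -24 + 0*14 = -24 + 0 = -24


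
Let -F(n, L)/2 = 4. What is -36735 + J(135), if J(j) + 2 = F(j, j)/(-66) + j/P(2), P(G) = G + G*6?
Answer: -16967983/462 ≈ -36727.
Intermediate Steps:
F(n, L) = -8 (F(n, L) = -2*4 = -8)
P(G) = 7*G (P(G) = G + 6*G = 7*G)
J(j) = -62/33 + j/14 (J(j) = -2 + (-8/(-66) + j/((7*2))) = -2 + (-8*(-1/66) + j/14) = -2 + (4/33 + j*(1/14)) = -2 + (4/33 + j/14) = -62/33 + j/14)
-36735 + J(135) = -36735 + (-62/33 + (1/14)*135) = -36735 + (-62/33 + 135/14) = -36735 + 3587/462 = -16967983/462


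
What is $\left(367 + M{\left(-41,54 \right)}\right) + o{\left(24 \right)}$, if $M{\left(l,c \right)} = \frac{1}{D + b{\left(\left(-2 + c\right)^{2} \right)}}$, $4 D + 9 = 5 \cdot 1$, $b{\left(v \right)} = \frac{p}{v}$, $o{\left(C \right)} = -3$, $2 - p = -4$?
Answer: $\frac{489684}{1349} \approx 363.0$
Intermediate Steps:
$p = 6$ ($p = 2 - -4 = 2 + 4 = 6$)
$b{\left(v \right)} = \frac{6}{v}$
$D = -1$ ($D = - \frac{9}{4} + \frac{5 \cdot 1}{4} = - \frac{9}{4} + \frac{1}{4} \cdot 5 = - \frac{9}{4} + \frac{5}{4} = -1$)
$M{\left(l,c \right)} = \frac{1}{-1 + \frac{6}{\left(-2 + c\right)^{2}}}$
$\left(367 + M{\left(-41,54 \right)}\right) + o{\left(24 \right)} = \left(367 - \frac{\left(-2 + 54\right)^{2}}{-6 + \left(-2 + 54\right)^{2}}\right) - 3 = \left(367 - \frac{52^{2}}{-6 + 52^{2}}\right) - 3 = \left(367 - \frac{1}{-6 + 2704} \cdot 2704\right) - 3 = \left(367 - \frac{1}{2698} \cdot 2704\right) - 3 = \left(367 - \frac{1352}{1349}\right) - 3 = \frac{493731}{1349} - 3 = \frac{489684}{1349}$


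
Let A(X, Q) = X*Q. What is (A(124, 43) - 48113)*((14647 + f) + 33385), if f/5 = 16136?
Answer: -5506428072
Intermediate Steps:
f = 80680 (f = 5*16136 = 80680)
A(X, Q) = Q*X
(A(124, 43) - 48113)*((14647 + f) + 33385) = (43*124 - 48113)*((14647 + 80680) + 33385) = (5332 - 48113)*(95327 + 33385) = -42781*128712 = -5506428072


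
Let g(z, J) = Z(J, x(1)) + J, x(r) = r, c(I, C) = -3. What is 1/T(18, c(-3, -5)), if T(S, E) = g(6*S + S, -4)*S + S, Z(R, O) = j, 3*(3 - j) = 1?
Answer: -⅙ ≈ -0.16667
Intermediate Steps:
j = 8/3 (j = 3 - ⅓*1 = 3 - ⅓ = 8/3 ≈ 2.6667)
Z(R, O) = 8/3
g(z, J) = 8/3 + J
T(S, E) = -S/3 (T(S, E) = (8/3 - 4)*S + S = -4*S/3 + S = -S/3)
1/T(18, c(-3, -5)) = 1/(-⅓*18) = 1/(-6) = -⅙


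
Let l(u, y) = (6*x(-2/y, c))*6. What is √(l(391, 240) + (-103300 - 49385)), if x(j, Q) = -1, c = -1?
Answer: 3*I*√16969 ≈ 390.8*I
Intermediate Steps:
l(u, y) = -36 (l(u, y) = (6*(-1))*6 = -6*6 = -36)
√(l(391, 240) + (-103300 - 49385)) = √(-36 + (-103300 - 49385)) = √(-36 - 152685) = √(-152721) = 3*I*√16969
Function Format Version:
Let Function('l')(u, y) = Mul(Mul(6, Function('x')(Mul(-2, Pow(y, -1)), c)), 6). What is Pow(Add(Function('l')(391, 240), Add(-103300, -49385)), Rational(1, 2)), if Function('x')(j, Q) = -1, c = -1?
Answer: Mul(3, I, Pow(16969, Rational(1, 2))) ≈ Mul(390.80, I)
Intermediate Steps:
Function('l')(u, y) = -36 (Function('l')(u, y) = Mul(Mul(6, -1), 6) = Mul(-6, 6) = -36)
Pow(Add(Function('l')(391, 240), Add(-103300, -49385)), Rational(1, 2)) = Pow(Add(-36, Add(-103300, -49385)), Rational(1, 2)) = Pow(Add(-36, -152685), Rational(1, 2)) = Pow(-152721, Rational(1, 2)) = Mul(3, I, Pow(16969, Rational(1, 2)))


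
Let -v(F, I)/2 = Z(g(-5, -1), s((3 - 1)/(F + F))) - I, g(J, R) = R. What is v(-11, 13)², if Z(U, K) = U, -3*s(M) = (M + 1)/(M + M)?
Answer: 784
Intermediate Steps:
s(M) = -(1 + M)/(6*M) (s(M) = -(M + 1)/(3*(M + M)) = -(1 + M)/(3*(2*M)) = -(1 + M)*1/(2*M)/3 = -(1 + M)/(6*M))
v(F, I) = 2 + 2*I (v(F, I) = -2*(-1 - I) = 2 + 2*I)
v(-11, 13)² = (2 + 2*13)² = (2 + 26)² = 28² = 784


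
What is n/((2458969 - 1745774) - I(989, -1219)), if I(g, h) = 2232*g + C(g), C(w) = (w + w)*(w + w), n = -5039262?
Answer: 5039262/5406737 ≈ 0.93203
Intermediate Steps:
C(w) = 4*w² (C(w) = (2*w)*(2*w) = 4*w²)
I(g, h) = 4*g² + 2232*g (I(g, h) = 2232*g + 4*g² = 4*g² + 2232*g)
n/((2458969 - 1745774) - I(989, -1219)) = -5039262/((2458969 - 1745774) - 4*989*(558 + 989)) = -5039262/(713195 - 4*989*1547) = -5039262/(713195 - 1*6119932) = -5039262/(713195 - 6119932) = -5039262/(-5406737) = -5039262*(-1/5406737) = 5039262/5406737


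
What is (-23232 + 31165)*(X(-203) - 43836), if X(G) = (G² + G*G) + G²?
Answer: 632982003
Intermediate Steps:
X(G) = 3*G² (X(G) = (G² + G²) + G² = 2*G² + G² = 3*G²)
(-23232 + 31165)*(X(-203) - 43836) = (-23232 + 31165)*(3*(-203)² - 43836) = 7933*(3*41209 - 43836) = 7933*(123627 - 43836) = 7933*79791 = 632982003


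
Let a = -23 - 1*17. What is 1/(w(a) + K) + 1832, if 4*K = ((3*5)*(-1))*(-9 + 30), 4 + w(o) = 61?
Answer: 159380/87 ≈ 1832.0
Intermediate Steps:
a = -40 (a = -23 - 17 = -40)
w(o) = 57 (w(o) = -4 + 61 = 57)
K = -315/4 (K = (((3*5)*(-1))*(-9 + 30))/4 = ((15*(-1))*21)/4 = (-15*21)/4 = (1/4)*(-315) = -315/4 ≈ -78.750)
1/(w(a) + K) + 1832 = 1/(57 - 315/4) + 1832 = 1/(-87/4) + 1832 = -4/87 + 1832 = 159380/87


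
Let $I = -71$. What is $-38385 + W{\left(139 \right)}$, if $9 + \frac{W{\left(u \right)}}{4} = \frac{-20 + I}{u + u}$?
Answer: $- \frac{5340701}{139} \approx -38422.0$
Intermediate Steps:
$W{\left(u \right)} = -36 - \frac{182}{u}$ ($W{\left(u \right)} = -36 + 4 \frac{-20 - 71}{u + u} = -36 + 4 \left(- \frac{91}{2 u}\right) = -36 - \frac{182}{u}$)
$-38385 + W{\left(139 \right)} = -38385 - \left(36 + \frac{182}{139}\right) = -38385 - \frac{5186}{139} = - \frac{5340701}{139}$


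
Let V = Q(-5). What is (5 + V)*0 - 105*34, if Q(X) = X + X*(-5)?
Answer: -3570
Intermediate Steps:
Q(X) = -4*X (Q(X) = X - 5*X = -4*X)
V = 20 (V = -4*(-5) = 20)
(5 + V)*0 - 105*34 = (5 + 20)*0 - 105*34 = 25*0 - 3570 = 0 - 3570 = -3570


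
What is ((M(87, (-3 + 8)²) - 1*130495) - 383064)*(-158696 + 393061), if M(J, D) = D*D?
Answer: -120213776910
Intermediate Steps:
M(J, D) = D²
((M(87, (-3 + 8)²) - 1*130495) - 383064)*(-158696 + 393061) = ((((-3 + 8)²)² - 1*130495) - 383064)*(-158696 + 393061) = (((5²)² - 130495) - 383064)*234365 = ((25² - 130495) - 383064)*234365 = ((625 - 130495) - 383064)*234365 = (-129870 - 383064)*234365 = -512934*234365 = -120213776910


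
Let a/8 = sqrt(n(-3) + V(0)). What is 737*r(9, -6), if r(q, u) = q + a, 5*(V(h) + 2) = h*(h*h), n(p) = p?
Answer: 6633 + 5896*I*sqrt(5) ≈ 6633.0 + 13184.0*I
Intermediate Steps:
V(h) = -2 + h**3/5 (V(h) = -2 + (h*(h*h))/5 = -2 + (h*h**2)/5 = -2 + h**3/5)
a = 8*I*sqrt(5) (a = 8*sqrt(-3 + (-2 + (1/5)*0**3)) = 8*sqrt(-3 + (-2 + (1/5)*0)) = 8*sqrt(-3 + (-2 + 0)) = 8*sqrt(-3 - 2) = 8*sqrt(-5) = 8*(I*sqrt(5)) = 8*I*sqrt(5) ≈ 17.889*I)
r(q, u) = q + 8*I*sqrt(5)
737*r(9, -6) = 737*(9 + 8*I*sqrt(5)) = 6633 + 5896*I*sqrt(5)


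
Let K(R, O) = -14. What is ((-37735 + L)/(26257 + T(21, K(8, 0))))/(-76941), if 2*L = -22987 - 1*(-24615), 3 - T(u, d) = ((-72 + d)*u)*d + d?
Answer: 12307/25390530 ≈ 0.00048471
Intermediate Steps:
T(u, d) = 3 - d - d*u*(-72 + d) (T(u, d) = 3 - (((-72 + d)*u)*d + d) = 3 - ((u*(-72 + d))*d + d) = 3 - (d*u*(-72 + d) + d) = 3 - (d + d*u*(-72 + d)) = 3 + (-d - d*u*(-72 + d)) = 3 - d - d*u*(-72 + d))
L = 814 (L = (-22987 - 1*(-24615))/2 = (-22987 + 24615)/2 = (1/2)*1628 = 814)
((-37735 + L)/(26257 + T(21, K(8, 0))))/(-76941) = ((-37735 + 814)/(26257 + (3 - 1*(-14) - 1*21*(-14)**2 + 72*(-14)*21)))/(-76941) = -36921/(26257 + (3 + 14 - 1*21*196 - 21168))*(-1/76941) = -36921/(26257 + (3 + 14 - 4116 - 21168))*(-1/76941) = -36921/(26257 - 25267)*(-1/76941) = -36921/990*(-1/76941) = -36921*1/990*(-1/76941) = -12307/330*(-1/76941) = 12307/25390530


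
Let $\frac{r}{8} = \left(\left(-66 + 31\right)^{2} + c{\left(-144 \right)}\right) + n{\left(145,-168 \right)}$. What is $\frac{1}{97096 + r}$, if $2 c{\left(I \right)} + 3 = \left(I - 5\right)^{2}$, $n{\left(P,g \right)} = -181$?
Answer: $\frac{1}{194240} \approx 5.1483 \cdot 10^{-6}$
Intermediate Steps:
$c{\left(I \right)} = - \frac{3}{2} + \frac{\left(-5 + I\right)^{2}}{2}$ ($c{\left(I \right)} = - \frac{3}{2} + \frac{\left(I - 5\right)^{2}}{2} = - \frac{3}{2} + \frac{\left(-5 + I\right)^{2}}{2}$)
$r = 97144$ ($r = 8 \left(\left(\left(-66 + 31\right)^{2} - \left(\frac{3}{2} - \frac{\left(-5 - 144\right)^{2}}{2}\right)\right) - 181\right) = 8 \left(\left(\left(-35\right)^{2} - \left(\frac{3}{2} - \frac{\left(-149\right)^{2}}{2}\right)\right) - 181\right) = 8 \left(\left(1225 + \left(- \frac{3}{2} + \frac{1}{2} \cdot 22201\right)\right) - 181\right) = 8 \left(\left(1225 + \left(- \frac{3}{2} + \frac{22201}{2}\right)\right) - 181\right) = 8 \left(\left(1225 + 11099\right) - 181\right) = 8 \left(12324 - 181\right) = 8 \cdot 12143 = 97144$)
$\frac{1}{97096 + r} = \frac{1}{97096 + 97144} = \frac{1}{194240}$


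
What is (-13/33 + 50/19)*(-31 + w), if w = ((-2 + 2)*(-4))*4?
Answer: -43493/627 ≈ -69.367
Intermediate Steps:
w = 0 (w = (0*(-4))*4 = 0*4 = 0)
(-13/33 + 50/19)*(-31 + w) = (-13/33 + 50/19)*(-31 + 0) = (-13*1/33 + 50*(1/19))*(-31) = (-13/33 + 50/19)*(-31) = (1403/627)*(-31) = -43493/627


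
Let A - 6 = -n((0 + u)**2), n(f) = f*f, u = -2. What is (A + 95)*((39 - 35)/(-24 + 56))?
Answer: 85/8 ≈ 10.625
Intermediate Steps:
n(f) = f**2
A = -10 (A = 6 - ((0 - 2)**2)**2 = 6 - ((-2)**2)**2 = 6 - 1*4**2 = 6 - 1*16 = 6 - 16 = -10)
(A + 95)*((39 - 35)/(-24 + 56)) = (-10 + 95)*((39 - 35)/(-24 + 56)) = 85*(4/32) = 85*(4*(1/32)) = 85*(1/8) = 85/8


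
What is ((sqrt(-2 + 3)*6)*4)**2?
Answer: 576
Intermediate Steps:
((sqrt(-2 + 3)*6)*4)**2 = ((sqrt(1)*6)*4)**2 = ((1*6)*4)**2 = (6*4)**2 = 24**2 = 576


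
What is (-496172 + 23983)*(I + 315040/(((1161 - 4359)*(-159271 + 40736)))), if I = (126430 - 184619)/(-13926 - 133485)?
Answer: -347915646272722223/1862660483541 ≈ -1.8678e+5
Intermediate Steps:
I = 58189/147411 (I = -58189/(-147411) = -58189*(-1/147411) = 58189/147411 ≈ 0.39474)
(-496172 + 23983)*(I + 315040/(((1161 - 4359)*(-159271 + 40736)))) = (-496172 + 23983)*(58189/147411 + 315040/(((1161 - 4359)*(-159271 + 40736)))) = -472189*(58189/147411 + 315040/((-3198*(-118535)))) = -472189*(58189/147411 + 315040/379074930) = -472189*(58189/147411 + 315040*(1/379074930)) = -472189*(58189/147411 + 31504/37907493) = -472189*736814382107/1862660483541 = -347915646272722223/1862660483541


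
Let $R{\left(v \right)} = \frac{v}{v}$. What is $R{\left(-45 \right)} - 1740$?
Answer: $-1739$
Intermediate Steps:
$R{\left(v \right)} = 1$
$R{\left(-45 \right)} - 1740 = 1 - 1740 = -1739$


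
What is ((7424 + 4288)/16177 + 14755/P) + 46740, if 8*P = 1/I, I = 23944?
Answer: 45722616192212/16177 ≈ 2.8264e+9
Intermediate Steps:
P = 1/191552 (P = (1/8)/23944 = (1/8)*(1/23944) = 1/191552 ≈ 5.2205e-6)
((7424 + 4288)/16177 + 14755/P) + 46740 = ((7424 + 4288)/16177 + 14755/(1/191552)) + 46740 = (11712*(1/16177) + 14755*191552) + 46740 = (11712/16177 + 2826349760) + 46740 = 45721860079232/16177 + 46740 = 45722616192212/16177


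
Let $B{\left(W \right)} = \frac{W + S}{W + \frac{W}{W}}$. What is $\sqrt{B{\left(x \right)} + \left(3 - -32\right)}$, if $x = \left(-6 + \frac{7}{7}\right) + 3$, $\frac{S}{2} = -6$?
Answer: $7$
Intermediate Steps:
$S = -12$ ($S = 2 \left(-6\right) = -12$)
$x = -2$ ($x = \left(-6 + 7 \cdot \frac{1}{7}\right) + 3 = \left(-6 + 1\right) + 3 = -5 + 3 = -2$)
$B{\left(W \right)} = \frac{-12 + W}{1 + W}$ ($B{\left(W \right)} = \frac{W - 12}{W + \frac{W}{W}} = \frac{-12 + W}{W + 1} = \frac{-12 + W}{1 + W}$)
$\sqrt{B{\left(x \right)} + \left(3 - -32\right)} = \sqrt{\frac{-12 - 2}{1 - 2} + \left(3 - -32\right)} = \sqrt{\frac{1}{-1} \left(-14\right) + \left(3 + 32\right)} = \sqrt{\left(-1\right) \left(-14\right) + 35} = \sqrt{14 + 35} = \sqrt{49} = 7$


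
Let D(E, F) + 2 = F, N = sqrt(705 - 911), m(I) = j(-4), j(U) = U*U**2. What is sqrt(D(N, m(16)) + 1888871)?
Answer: sqrt(1888805) ≈ 1374.3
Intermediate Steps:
j(U) = U**3
m(I) = -64 (m(I) = (-4)**3 = -64)
N = I*sqrt(206) (N = sqrt(-206) = I*sqrt(206) ≈ 14.353*I)
D(E, F) = -2 + F
sqrt(D(N, m(16)) + 1888871) = sqrt((-2 - 64) + 1888871) = sqrt(-66 + 1888871) = sqrt(1888805)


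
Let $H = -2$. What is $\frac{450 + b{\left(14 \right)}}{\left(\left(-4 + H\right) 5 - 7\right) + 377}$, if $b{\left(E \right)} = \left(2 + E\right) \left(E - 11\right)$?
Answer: $\frac{249}{170} \approx 1.4647$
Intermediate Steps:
$b{\left(E \right)} = \left(-11 + E\right) \left(2 + E\right)$ ($b{\left(E \right)} = \left(2 + E\right) \left(-11 + E\right) = \left(-11 + E\right) \left(2 + E\right)$)
$\frac{450 + b{\left(14 \right)}}{\left(\left(-4 + H\right) 5 - 7\right) + 377} = \frac{450 - \left(148 - 196\right)}{\left(\left(-4 - 2\right) 5 - 7\right) + 377} = \frac{450 - -48}{\left(\left(-6\right) 5 - 7\right) + 377} = \frac{450 + 48}{\left(-30 - 7\right) + 377} = \frac{498}{-37 + 377} = \frac{498}{340} = 498 \cdot \frac{1}{340} = \frac{249}{170}$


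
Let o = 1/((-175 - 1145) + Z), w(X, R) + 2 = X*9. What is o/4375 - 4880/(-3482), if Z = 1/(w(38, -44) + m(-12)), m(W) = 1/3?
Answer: 14386877197439/10265391924375 ≈ 1.4015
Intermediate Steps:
m(W) = ⅓
w(X, R) = -2 + 9*X (w(X, R) = -2 + X*9 = -2 + 9*X)
Z = 3/1021 (Z = 1/((-2 + 9*38) + ⅓) = 1/((-2 + 342) + ⅓) = 1/(340 + ⅓) = 1/(1021/3) = 3/1021 ≈ 0.0029383)
o = -1021/1347717 (o = 1/((-175 - 1145) + 3/1021) = 1/(-1320 + 3/1021) = 1/(-1347717/1021) = -1021/1347717 ≈ -0.00075758)
o/4375 - 4880/(-3482) = -1021/1347717/4375 - 4880/(-3482) = -1021/1347717*1/4375 - 4880*(-1/3482) = -1021/5896261875 + 2440/1741 = 14386877197439/10265391924375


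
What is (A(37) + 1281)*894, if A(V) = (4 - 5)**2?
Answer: 1146108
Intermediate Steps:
A(V) = 1 (A(V) = (-1)**2 = 1)
(A(37) + 1281)*894 = (1 + 1281)*894 = 1282*894 = 1146108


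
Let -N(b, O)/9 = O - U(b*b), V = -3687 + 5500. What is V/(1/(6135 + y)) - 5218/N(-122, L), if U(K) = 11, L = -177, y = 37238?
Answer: 66525418045/846 ≈ 7.8635e+7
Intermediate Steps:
V = 1813
N(b, O) = 99 - 9*O (N(b, O) = -9*(O - 1*11) = -9*(O - 11) = -9*(-11 + O) = 99 - 9*O)
V/(1/(6135 + y)) - 5218/N(-122, L) = 1813/(1/(6135 + 37238)) - 5218/(99 - 9*(-177)) = 1813/(1/43373) - 5218/(99 + 1593) = 1813/(1/43373) - 5218/1692 = 1813*43373 - 5218*1/1692 = 78635249 - 2609/846 = 66525418045/846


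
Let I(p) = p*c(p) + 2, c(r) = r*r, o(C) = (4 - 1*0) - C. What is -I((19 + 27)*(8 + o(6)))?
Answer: -21024578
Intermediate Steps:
o(C) = 4 - C (o(C) = (4 + 0) - C = 4 - C)
c(r) = r**2
I(p) = 2 + p**3 (I(p) = p*p**2 + 2 = p**3 + 2 = 2 + p**3)
-I((19 + 27)*(8 + o(6))) = -(2 + ((19 + 27)*(8 + (4 - 1*6)))**3) = -(2 + (46*(8 + (4 - 6)))**3) = -(2 + (46*(8 - 2))**3) = -(2 + (46*6)**3) = -(2 + 276**3) = -(2 + 21024576) = -1*21024578 = -21024578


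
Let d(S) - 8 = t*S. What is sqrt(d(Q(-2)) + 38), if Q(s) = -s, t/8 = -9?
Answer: 7*I*sqrt(2) ≈ 9.8995*I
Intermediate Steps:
t = -72 (t = 8*(-9) = -72)
d(S) = 8 - 72*S
sqrt(d(Q(-2)) + 38) = sqrt((8 - (-72)*(-2)) + 38) = sqrt((8 - 72*2) + 38) = sqrt((8 - 144) + 38) = sqrt(-136 + 38) = sqrt(-98) = 7*I*sqrt(2)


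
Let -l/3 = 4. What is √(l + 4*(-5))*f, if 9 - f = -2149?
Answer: 8632*I*√2 ≈ 12207.0*I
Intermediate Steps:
f = 2158 (f = 9 - 1*(-2149) = 9 + 2149 = 2158)
l = -12 (l = -3*4 = -12)
√(l + 4*(-5))*f = √(-12 + 4*(-5))*2158 = √(-12 - 20)*2158 = √(-32)*2158 = (4*I*√2)*2158 = 8632*I*√2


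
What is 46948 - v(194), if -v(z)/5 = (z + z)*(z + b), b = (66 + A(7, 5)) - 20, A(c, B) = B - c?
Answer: 508668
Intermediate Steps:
b = 44 (b = (66 + (5 - 1*7)) - 20 = (66 + (5 - 7)) - 20 = (66 - 2) - 20 = 64 - 20 = 44)
v(z) = -10*z*(44 + z) (v(z) = -5*(z + z)*(z + 44) = -5*2*z*(44 + z) = -10*z*(44 + z))
46948 - v(194) = 46948 - (-10)*194*(44 + 194) = 46948 - (-10)*194*238 = 46948 - 1*(-461720) = 46948 + 461720 = 508668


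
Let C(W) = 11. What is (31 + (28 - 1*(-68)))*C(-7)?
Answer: 1397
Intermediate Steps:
(31 + (28 - 1*(-68)))*C(-7) = (31 + (28 - 1*(-68)))*11 = (31 + (28 + 68))*11 = (31 + 96)*11 = 127*11 = 1397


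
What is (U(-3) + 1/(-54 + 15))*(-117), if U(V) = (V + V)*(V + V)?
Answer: -4209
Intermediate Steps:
U(V) = 4*V² (U(V) = (2*V)*(2*V) = 4*V²)
(U(-3) + 1/(-54 + 15))*(-117) = (4*(-3)² + 1/(-54 + 15))*(-117) = (4*9 + 1/(-39))*(-117) = (36 - 1/39)*(-117) = (1403/39)*(-117) = -4209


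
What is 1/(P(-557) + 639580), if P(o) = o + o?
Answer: 1/638466 ≈ 1.5663e-6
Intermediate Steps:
P(o) = 2*o
1/(P(-557) + 639580) = 1/(2*(-557) + 639580) = 1/(-1114 + 639580) = 1/638466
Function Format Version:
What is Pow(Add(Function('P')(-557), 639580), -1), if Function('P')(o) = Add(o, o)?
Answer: Rational(1, 638466) ≈ 1.5663e-6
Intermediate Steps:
Function('P')(o) = Mul(2, o)
Pow(Add(Function('P')(-557), 639580), -1) = Pow(Add(Mul(2, -557), 639580), -1) = Pow(Add(-1114, 639580), -1) = Pow(638466, -1) = Rational(1, 638466)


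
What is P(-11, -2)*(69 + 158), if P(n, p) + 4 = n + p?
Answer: -3859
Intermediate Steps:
P(n, p) = -4 + n + p (P(n, p) = -4 + (n + p) = -4 + n + p)
P(-11, -2)*(69 + 158) = (-4 - 11 - 2)*(69 + 158) = -17*227 = -3859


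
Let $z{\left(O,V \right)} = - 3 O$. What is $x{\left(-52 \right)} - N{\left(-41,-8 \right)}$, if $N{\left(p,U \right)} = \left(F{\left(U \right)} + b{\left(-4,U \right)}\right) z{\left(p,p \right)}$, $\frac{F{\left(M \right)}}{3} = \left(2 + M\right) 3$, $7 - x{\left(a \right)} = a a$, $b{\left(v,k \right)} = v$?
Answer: $4437$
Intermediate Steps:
$x{\left(a \right)} = 7 - a^{2}$ ($x{\left(a \right)} = 7 - a a = 7 - a^{2}$)
$F{\left(M \right)} = 18 + 9 M$ ($F{\left(M \right)} = 3 \left(2 + M\right) 3 = 3 \left(6 + 3 M\right) = 18 + 9 M$)
$N{\left(p,U \right)} = - 3 p \left(14 + 9 U\right)$ ($N{\left(p,U \right)} = \left(\left(18 + 9 U\right) - 4\right) \left(- 3 p\right) = \left(14 + 9 U\right) \left(- 3 p\right) = - 3 p \left(14 + 9 U\right)$)
$x{\left(-52 \right)} - N{\left(-41,-8 \right)} = \left(7 - \left(-52\right)^{2}\right) - \left(-3\right) \left(-41\right) \left(14 + 9 \left(-8\right)\right) = \left(7 - 2704\right) - \left(-3\right) \left(-41\right) \left(14 - 72\right) = \left(7 - 2704\right) - \left(-3\right) \left(-41\right) \left(-58\right) = -2697 - -7134 = -2697 + 7134 = 4437$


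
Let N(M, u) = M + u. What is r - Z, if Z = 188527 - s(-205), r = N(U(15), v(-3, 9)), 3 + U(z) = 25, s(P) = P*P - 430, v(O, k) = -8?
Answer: -146918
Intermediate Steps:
s(P) = -430 + P² (s(P) = P² - 430 = -430 + P²)
U(z) = 22 (U(z) = -3 + 25 = 22)
r = 14 (r = 22 - 8 = 14)
Z = 146932 (Z = 188527 - (-430 + (-205)²) = 188527 - (-430 + 42025) = 188527 - 1*41595 = 188527 - 41595 = 146932)
r - Z = 14 - 1*146932 = 14 - 146932 = -146918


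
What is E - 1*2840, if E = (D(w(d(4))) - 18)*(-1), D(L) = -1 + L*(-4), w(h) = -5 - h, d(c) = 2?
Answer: -2849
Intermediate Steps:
D(L) = -1 - 4*L
E = -9 (E = ((-1 - 4*(-5 - 1*2)) - 18)*(-1) = ((-1 - 4*(-5 - 2)) - 18)*(-1) = ((-1 - 4*(-7)) - 18)*(-1) = ((-1 + 28) - 18)*(-1) = (27 - 18)*(-1) = 9*(-1) = -9)
E - 1*2840 = -9 - 1*2840 = -9 - 2840 = -2849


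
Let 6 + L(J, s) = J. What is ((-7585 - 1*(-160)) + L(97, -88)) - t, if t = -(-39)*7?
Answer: -7607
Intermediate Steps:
L(J, s) = -6 + J
t = 273 (t = -13*(-21) = 273)
((-7585 - 1*(-160)) + L(97, -88)) - t = ((-7585 - 1*(-160)) + (-6 + 97)) - 1*273 = ((-7585 + 160) + 91) - 273 = (-7425 + 91) - 273 = -7334 - 273 = -7607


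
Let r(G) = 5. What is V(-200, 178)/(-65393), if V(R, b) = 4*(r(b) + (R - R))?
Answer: -20/65393 ≈ -0.00030584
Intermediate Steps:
V(R, b) = 20 (V(R, b) = 4*(5 + (R - R)) = 4*(5 + 0) = 4*5 = 20)
V(-200, 178)/(-65393) = 20/(-65393) = 20*(-1/65393) = -20/65393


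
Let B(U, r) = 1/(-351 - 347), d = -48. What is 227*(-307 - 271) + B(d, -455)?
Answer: -91581789/698 ≈ -1.3121e+5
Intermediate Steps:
B(U, r) = -1/698 (B(U, r) = 1/(-698) = -1/698)
227*(-307 - 271) + B(d, -455) = 227*(-307 - 271) - 1/698 = 227*(-578) - 1/698 = -131206 - 1/698 = -91581789/698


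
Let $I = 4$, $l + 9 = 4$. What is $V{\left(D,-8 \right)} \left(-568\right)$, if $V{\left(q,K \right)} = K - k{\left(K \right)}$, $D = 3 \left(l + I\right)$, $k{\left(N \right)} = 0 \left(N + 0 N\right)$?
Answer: $4544$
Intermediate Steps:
$l = -5$ ($l = -9 + 4 = -5$)
$k{\left(N \right)} = 0$ ($k{\left(N \right)} = 0 \left(N + 0\right) = 0 N = 0$)
$D = -3$ ($D = 3 \left(-5 + 4\right) = 3 \left(-1\right) = -3$)
$V{\left(q,K \right)} = K$ ($V{\left(q,K \right)} = K - 0 = K + 0 = K$)
$V{\left(D,-8 \right)} \left(-568\right) = \left(-8\right) \left(-568\right) = 4544$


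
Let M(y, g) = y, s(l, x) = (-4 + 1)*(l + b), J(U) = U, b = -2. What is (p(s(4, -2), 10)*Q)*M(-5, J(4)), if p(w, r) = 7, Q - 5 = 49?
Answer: -1890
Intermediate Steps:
Q = 54 (Q = 5 + 49 = 54)
s(l, x) = 6 - 3*l (s(l, x) = (-4 + 1)*(l - 2) = -3*(-2 + l) = 6 - 3*l)
(p(s(4, -2), 10)*Q)*M(-5, J(4)) = (7*54)*(-5) = 378*(-5) = -1890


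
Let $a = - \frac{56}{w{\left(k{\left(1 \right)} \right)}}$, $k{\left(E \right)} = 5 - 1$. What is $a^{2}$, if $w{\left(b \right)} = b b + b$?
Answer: $\frac{196}{25} \approx 7.84$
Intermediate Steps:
$k{\left(E \right)} = 4$ ($k{\left(E \right)} = 5 - 1 = 4$)
$w{\left(b \right)} = b + b^{2}$ ($w{\left(b \right)} = b^{2} + b = b + b^{2}$)
$a = - \frac{14}{5}$ ($a = - \frac{56}{4 \left(1 + 4\right)} = - \frac{56}{4 \cdot 5} = - \frac{56}{20} = \left(-56\right) \frac{1}{20} = - \frac{14}{5} \approx -2.8$)
$a^{2} = \left(- \frac{14}{5}\right)^{2} = \frac{196}{25}$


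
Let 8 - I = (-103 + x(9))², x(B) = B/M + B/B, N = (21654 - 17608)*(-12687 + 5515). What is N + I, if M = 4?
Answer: -464445665/16 ≈ -2.9028e+7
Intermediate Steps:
N = -29017912 (N = 4046*(-7172) = -29017912)
x(B) = 1 + B/4 (x(B) = B/4 + B/B = B*(¼) + 1 = B/4 + 1 = 1 + B/4)
I = -159073/16 (I = 8 - (-103 + (1 + (¼)*9))² = 8 - (-103 + (1 + 9/4))² = 8 - (-103 + 13/4)² = 8 - (-399/4)² = 8 - 1*159201/16 = 8 - 159201/16 = -159073/16 ≈ -9942.1)
N + I = -29017912 - 159073/16 = -464445665/16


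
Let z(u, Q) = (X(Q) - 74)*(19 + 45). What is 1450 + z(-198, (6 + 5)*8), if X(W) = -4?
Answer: -3542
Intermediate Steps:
z(u, Q) = -4992 (z(u, Q) = (-4 - 74)*(19 + 45) = -78*64 = -4992)
1450 + z(-198, (6 + 5)*8) = 1450 - 4992 = -3542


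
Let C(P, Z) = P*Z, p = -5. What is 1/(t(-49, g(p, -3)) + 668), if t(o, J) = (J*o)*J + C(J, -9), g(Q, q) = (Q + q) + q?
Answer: -1/5162 ≈ -0.00019372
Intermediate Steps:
g(Q, q) = Q + 2*q
t(o, J) = -9*J + o*J² (t(o, J) = (J*o)*J + J*(-9) = o*J² - 9*J = -9*J + o*J²)
1/(t(-49, g(p, -3)) + 668) = 1/((-5 + 2*(-3))*(-9 + (-5 + 2*(-3))*(-49)) + 668) = 1/((-5 - 6)*(-9 + (-5 - 6)*(-49)) + 668) = 1/(-11*(-9 - 11*(-49)) + 668) = 1/(-11*(-9 + 539) + 668) = 1/(-11*530 + 668) = 1/(-5830 + 668) = 1/(-5162) = -1/5162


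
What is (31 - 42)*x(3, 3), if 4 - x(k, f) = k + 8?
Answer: 77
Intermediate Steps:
x(k, f) = -4 - k (x(k, f) = 4 - (k + 8) = 4 - (8 + k) = 4 + (-8 - k) = -4 - k)
(31 - 42)*x(3, 3) = (31 - 42)*(-4 - 1*3) = -11*(-4 - 3) = -11*(-7) = 77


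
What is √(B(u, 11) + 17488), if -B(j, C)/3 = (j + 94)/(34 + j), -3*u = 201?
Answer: √2116345/11 ≈ 132.25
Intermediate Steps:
u = -67 (u = -⅓*201 = -67)
B(j, C) = -3*(94 + j)/(34 + j) (B(j, C) = -3*(j + 94)/(34 + j) = -3*(94 + j)/(34 + j))
√(B(u, 11) + 17488) = √(3*(-94 - 1*(-67))/(34 - 67) + 17488) = √(3*(-94 + 67)/(-33) + 17488) = √(3*(-1/33)*(-27) + 17488) = √(27/11 + 17488) = √(192395/11) = √2116345/11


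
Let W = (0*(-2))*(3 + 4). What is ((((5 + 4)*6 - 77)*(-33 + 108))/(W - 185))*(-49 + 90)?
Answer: 14145/37 ≈ 382.30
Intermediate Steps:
W = 0 (W = 0*7 = 0)
((((5 + 4)*6 - 77)*(-33 + 108))/(W - 185))*(-49 + 90) = ((((5 + 4)*6 - 77)*(-33 + 108))/(0 - 185))*(-49 + 90) = (((9*6 - 77)*75)/(-185))*41 = -(54 - 77)*75/185*41 = -(-23)*75/185*41 = -1/185*(-1725)*41 = (345/37)*41 = 14145/37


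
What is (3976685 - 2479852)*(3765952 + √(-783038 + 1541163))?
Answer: 5637001230016 + 37420825*√1213 ≈ 5.6383e+12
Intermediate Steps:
(3976685 - 2479852)*(3765952 + √(-783038 + 1541163)) = 1496833*(3765952 + √758125) = 1496833*(3765952 + 25*√1213) = 5637001230016 + 37420825*√1213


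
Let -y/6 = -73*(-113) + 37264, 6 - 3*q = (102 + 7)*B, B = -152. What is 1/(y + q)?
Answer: -3/802660 ≈ -3.7376e-6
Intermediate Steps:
q = 16574/3 (q = 2 - (102 + 7)*(-152)/3 = 2 - 109*(-152)/3 = 2 - ⅓*(-16568) = 2 + 16568/3 = 16574/3 ≈ 5524.7)
y = -273078 (y = -6*(-73*(-113) + 37264) = -6*(8249 + 37264) = -6*45513 = -273078)
1/(y + q) = 1/(-273078 + 16574/3) = 1/(-802660/3) = -3/802660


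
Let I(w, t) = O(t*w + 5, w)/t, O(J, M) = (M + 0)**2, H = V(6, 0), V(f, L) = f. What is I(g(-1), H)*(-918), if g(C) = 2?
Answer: -612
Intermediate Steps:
H = 6
O(J, M) = M**2
I(w, t) = w**2/t
I(g(-1), H)*(-918) = (2**2/6)*(-918) = ((1/6)*4)*(-918) = (2/3)*(-918) = -612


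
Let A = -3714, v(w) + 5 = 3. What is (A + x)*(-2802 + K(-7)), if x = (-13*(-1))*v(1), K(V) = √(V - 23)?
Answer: 10479480 - 3740*I*√30 ≈ 1.0479e+7 - 20485.0*I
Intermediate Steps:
K(V) = √(-23 + V)
v(w) = -2 (v(w) = -5 + 3 = -2)
x = -26 (x = -13*(-1)*(-2) = 13*(-2) = -26)
(A + x)*(-2802 + K(-7)) = (-3714 - 26)*(-2802 + √(-23 - 7)) = -3740*(-2802 + √(-30)) = -3740*(-2802 + I*√30) = 10479480 - 3740*I*√30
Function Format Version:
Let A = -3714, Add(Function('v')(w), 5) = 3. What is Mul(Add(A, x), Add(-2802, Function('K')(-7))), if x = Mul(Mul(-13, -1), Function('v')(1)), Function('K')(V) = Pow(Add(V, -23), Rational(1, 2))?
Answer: Add(10479480, Mul(-3740, I, Pow(30, Rational(1, 2)))) ≈ Add(1.0479e+7, Mul(-20485., I))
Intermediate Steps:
Function('K')(V) = Pow(Add(-23, V), Rational(1, 2))
Function('v')(w) = -2 (Function('v')(w) = Add(-5, 3) = -2)
x = -26 (x = Mul(Mul(-13, -1), -2) = Mul(13, -2) = -26)
Mul(Add(A, x), Add(-2802, Function('K')(-7))) = Mul(Add(-3714, -26), Add(-2802, Pow(Add(-23, -7), Rational(1, 2)))) = Mul(-3740, Add(-2802, Pow(-30, Rational(1, 2)))) = Mul(-3740, Add(-2802, Mul(I, Pow(30, Rational(1, 2))))) = Add(10479480, Mul(-3740, I, Pow(30, Rational(1, 2))))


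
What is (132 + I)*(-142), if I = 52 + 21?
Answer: -29110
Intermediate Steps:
I = 73
(132 + I)*(-142) = (132 + 73)*(-142) = 205*(-142) = -29110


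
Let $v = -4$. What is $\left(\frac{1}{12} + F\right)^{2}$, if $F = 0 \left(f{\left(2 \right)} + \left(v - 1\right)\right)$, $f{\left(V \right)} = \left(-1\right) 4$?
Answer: $\frac{1}{144} \approx 0.0069444$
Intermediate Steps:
$f{\left(V \right)} = -4$
$F = 0$ ($F = 0 \left(-4 - 5\right) = 0 \left(-9\right) = 0$)
$\left(\frac{1}{12} + F\right)^{2} = \left(\frac{1}{12} + 0\right)^{2} = \left(\frac{1}{12}\right)^{2} = \frac{1}{144}$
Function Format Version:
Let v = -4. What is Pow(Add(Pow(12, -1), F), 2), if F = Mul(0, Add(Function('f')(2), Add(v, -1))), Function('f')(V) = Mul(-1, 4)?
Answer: Rational(1, 144) ≈ 0.0069444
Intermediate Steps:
Function('f')(V) = -4
F = 0 (F = Mul(0, Add(-4, Add(-4, -1))) = Mul(0, Add(-4, -5)) = Mul(0, -9) = 0)
Pow(Add(Pow(12, -1), F), 2) = Pow(Add(Pow(12, -1), 0), 2) = Pow(Add(Rational(1, 12), 0), 2) = Pow(Rational(1, 12), 2) = Rational(1, 144)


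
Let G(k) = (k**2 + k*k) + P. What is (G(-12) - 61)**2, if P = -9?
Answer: 47524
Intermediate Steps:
G(k) = -9 + 2*k**2 (G(k) = (k**2 + k*k) - 9 = (k**2 + k**2) - 9 = 2*k**2 - 9 = -9 + 2*k**2)
(G(-12) - 61)**2 = ((-9 + 2*(-12)**2) - 61)**2 = ((-9 + 2*144) - 61)**2 = ((-9 + 288) - 61)**2 = (279 - 61)**2 = 218**2 = 47524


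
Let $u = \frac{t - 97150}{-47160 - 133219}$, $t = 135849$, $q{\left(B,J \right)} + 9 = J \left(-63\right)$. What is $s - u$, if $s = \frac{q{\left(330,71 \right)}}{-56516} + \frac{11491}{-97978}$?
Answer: $\frac{22044674327014}{124852135335199} \approx 0.17657$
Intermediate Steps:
$q{\left(B,J \right)} = -9 - 63 J$ ($q{\left(B,J \right)} = -9 + J \left(-63\right) = -9 - 63 J$)
$u = - \frac{38699}{180379}$ ($u = \frac{135849 - 97150}{-47160 - 133219} = \frac{38699}{-180379} = 38699 \left(- \frac{1}{180379}\right) = - \frac{38699}{180379} \approx -0.21454$)
$s = - \frac{26285995}{692165581}$ ($s = \frac{-9 - 4473}{-56516} + \frac{11491}{-97978} = \left(-9 - 4473\right) \left(- \frac{1}{56516}\right) + 11491 \left(- \frac{1}{97978}\right) = \left(-4482\right) \left(- \frac{1}{56516}\right) - \frac{11491}{97978} = \frac{2241}{28258} - \frac{11491}{97978} = - \frac{26285995}{692165581} \approx -0.037976$)
$s - u = - \frac{26285995}{692165581} - - \frac{38699}{180379} = - \frac{26285995}{692165581} + \frac{38699}{180379} = \frac{22044674327014}{124852135335199}$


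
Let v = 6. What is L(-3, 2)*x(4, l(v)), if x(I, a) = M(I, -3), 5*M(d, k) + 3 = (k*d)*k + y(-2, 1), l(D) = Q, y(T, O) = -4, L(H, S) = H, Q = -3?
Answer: -87/5 ≈ -17.400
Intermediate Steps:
l(D) = -3
M(d, k) = -7/5 + d*k²/5 (M(d, k) = -⅗ + ((k*d)*k - 4)/5 = -⅗ + ((d*k)*k - 4)/5 = -⅗ + (d*k² - 4)/5 = -⅗ + (-4 + d*k²)/5 = -⅗ + (-⅘ + d*k²/5) = -7/5 + d*k²/5)
x(I, a) = -7/5 + 9*I/5 (x(I, a) = -7/5 + (⅕)*I*(-3)² = -7/5 + (⅕)*I*9 = -7/5 + 9*I/5)
L(-3, 2)*x(4, l(v)) = -3*(-7/5 + (9/5)*4) = -3*(-7/5 + 36/5) = -3*29/5 = -87/5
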